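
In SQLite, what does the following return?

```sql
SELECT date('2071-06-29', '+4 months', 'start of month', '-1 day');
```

Adding +4 months to 2071-06-29 gives 2071-10-29.
`start of month` rewinds 2071-10-29 to 2071-10-01.
Going back 1 day from 2071-10-01 reaches 2071-09-30 (last day of September, 30 days).

2071-09-30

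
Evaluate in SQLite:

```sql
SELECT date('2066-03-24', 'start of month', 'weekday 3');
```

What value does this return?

2066-03-03

`start of month` rewinds 2066-03-24 to 2066-03-01.
`weekday 3` advances to the next Wednesday; 2066-03-01 is a Monday, so it moves forward to 2066-03-03.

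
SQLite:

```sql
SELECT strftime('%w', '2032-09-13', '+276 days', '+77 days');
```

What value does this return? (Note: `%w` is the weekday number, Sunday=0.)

First apply '+276 days', '+77 days': 2032-09-13 → 2033-09-01.
2033-09-01 is a Thursday; with Sunday=0 that is 4.

4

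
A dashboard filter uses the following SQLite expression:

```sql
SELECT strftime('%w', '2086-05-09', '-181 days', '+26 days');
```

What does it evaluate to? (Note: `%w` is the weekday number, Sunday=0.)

First apply '-181 days', '+26 days': 2086-05-09 → 2085-12-05.
2085-12-05 is a Wednesday; with Sunday=0 that is 3.

3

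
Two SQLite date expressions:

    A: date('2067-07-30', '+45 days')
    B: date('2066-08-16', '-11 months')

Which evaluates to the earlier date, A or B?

B

A = 2067-09-13.
B = 2065-09-16.
B is earlier.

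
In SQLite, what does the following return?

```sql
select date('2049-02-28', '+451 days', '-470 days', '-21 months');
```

Applying '+451 days' to 2049-02-28: counting 451 days forward gives 2050-05-25.
Applying '-470 days' to 2050-05-25: counting 470 days back gives 2049-02-09.
Adding -21 months to 2049-02-09 gives 2047-05-09.

2047-05-09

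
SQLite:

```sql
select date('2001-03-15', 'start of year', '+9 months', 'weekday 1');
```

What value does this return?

`start of year` rewinds 2001-03-15 to 2001-01-01.
Adding +9 months to 2001-01-01 gives 2001-10-01.
`weekday 1` advances to the next Monday; 2001-10-01 is already a Monday, so it stays at 2001-10-01.

2001-10-01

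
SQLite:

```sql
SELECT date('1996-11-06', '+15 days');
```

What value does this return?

Advancing 15 more days within November lands on 1996-11-21.

1996-11-21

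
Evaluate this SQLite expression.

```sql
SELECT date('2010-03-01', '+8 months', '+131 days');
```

Adding +8 months to 2010-03-01 gives 2010-11-01.
Applying '+131 days' to 2010-11-01: counting 131 days forward gives 2011-03-12.

2011-03-12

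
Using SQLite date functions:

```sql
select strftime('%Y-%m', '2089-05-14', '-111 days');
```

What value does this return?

First apply '-111 days': 2089-05-14 → 2089-01-23.
`%Y-%m` extracts the year-month: 2089-01.

2089-01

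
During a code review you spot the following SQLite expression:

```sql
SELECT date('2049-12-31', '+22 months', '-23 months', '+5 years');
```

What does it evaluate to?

2054-12-01

Adding +22 months to 2049-12-31 gives 2051-10-31.
Adding -23 months to 2051-10-31 targets 2049-11-31. November 2049 has only 30 days, so SQLite normalizes the 1-day overflow forward to 2049-12-01.
Adding +5 years to 2049-12-01 gives 2054-12-01.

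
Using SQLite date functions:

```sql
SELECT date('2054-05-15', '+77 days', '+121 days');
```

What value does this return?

2054-11-29

Applying '+77 days' to 2054-05-15: counting 77 days forward gives 2054-07-31.
Applying '+121 days' to 2054-07-31: counting 121 days forward gives 2054-11-29.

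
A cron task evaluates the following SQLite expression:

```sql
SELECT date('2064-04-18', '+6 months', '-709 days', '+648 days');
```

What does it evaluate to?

2064-08-18

Adding +6 months to 2064-04-18 gives 2064-10-18.
Applying '-709 days' to 2064-10-18: counting 709 days back gives 2062-11-09.
Applying '+648 days' to 2062-11-09: counting 648 days forward gives 2064-08-18.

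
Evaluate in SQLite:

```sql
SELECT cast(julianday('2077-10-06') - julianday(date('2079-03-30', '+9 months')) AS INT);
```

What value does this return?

Adding +9 months to 2079-03-30 gives 2079-12-30.
25 days remain in October 2077 after the 6th (31 − 6).
Full months from November 2077 through November 2079 contribute their day counts.
Then 30 days into December 2079.
Total: 25 + 30 + 31 + 31 + 28 + 31 + 30 + 31 + 30 + 31 + 31 + 30 + 31 + 30 + 31 + 31 + 28 + 31 + 30 + 31 + 30 + 31 + 31 + 30 + 31 + 30 + 30 = 815.
The subtraction is earlier − later, so the result is −815 → -815.

-815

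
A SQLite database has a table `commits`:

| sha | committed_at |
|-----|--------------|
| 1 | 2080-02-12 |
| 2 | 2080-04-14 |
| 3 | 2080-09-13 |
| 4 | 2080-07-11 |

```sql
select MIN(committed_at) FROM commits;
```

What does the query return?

2080-02-12

MIN over {2080-02-12, 2080-04-14, 2080-07-11, 2080-09-13}.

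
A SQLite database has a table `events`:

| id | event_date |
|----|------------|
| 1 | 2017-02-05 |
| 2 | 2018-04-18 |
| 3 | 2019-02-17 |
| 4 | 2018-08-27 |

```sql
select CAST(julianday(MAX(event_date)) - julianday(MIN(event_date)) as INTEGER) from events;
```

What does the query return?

MIN = 2017-02-05, MAX = 2019-02-17.
23 days remain in February 2017 after the 5th (28 − 5).
Full months from March 2017 through January 2019 contribute their day counts.
Then 17 days into February 2019.
Total: 23 + 31 + 30 + 31 + 30 + 31 + 31 + 30 + 31 + 30 + 31 + 31 + 28 + 31 + 30 + 31 + 30 + 31 + 31 + 30 + 31 + 30 + 31 + 31 + 17 = 742.

742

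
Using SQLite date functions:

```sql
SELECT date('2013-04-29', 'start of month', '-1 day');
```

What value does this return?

`start of month` rewinds 2013-04-29 to 2013-04-01.
Going back 1 day from 2013-04-01 reaches 2013-03-31 (last day of March, 31 days).

2013-03-31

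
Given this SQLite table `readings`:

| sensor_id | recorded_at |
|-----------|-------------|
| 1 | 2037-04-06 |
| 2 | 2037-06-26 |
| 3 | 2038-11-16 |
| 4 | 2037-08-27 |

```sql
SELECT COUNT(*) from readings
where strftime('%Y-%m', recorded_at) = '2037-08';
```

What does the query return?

Rows with year-month 2037-08: 2037-08-27 → 1.

1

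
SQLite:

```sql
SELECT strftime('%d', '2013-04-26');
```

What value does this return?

26

`%d` extracts the 2-digit day of month: 26.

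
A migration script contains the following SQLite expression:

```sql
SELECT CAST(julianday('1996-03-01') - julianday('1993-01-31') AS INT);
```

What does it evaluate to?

1125

0 days remain in January 1993 after the 31st (31 − 31).
Full months from February 1993 through February 1996 contribute their day counts.
Then 1 day into March 1996.
Total: 0 + 28 + 31 + 30 + 31 + 30 + 31 + 31 + 30 + 31 + 30 + 31 + 31 + 28 + 31 + 30 + 31 + 30 + 31 + 31 + 30 + 31 + 30 + 31 + 31 + 28 + 31 + 30 + 31 + 30 + 31 + 31 + 30 + 31 + 30 + 31 + 31 + 29 + 1 = 1125.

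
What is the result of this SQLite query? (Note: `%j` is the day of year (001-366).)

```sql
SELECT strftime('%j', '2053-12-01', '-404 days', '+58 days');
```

355

First apply '-404 days', '+58 days': 2053-12-01 → 2052-12-20.
Day-of-year for 2052-12-20: days since 2052-01-01 inclusive = 355, zero-padded to 355.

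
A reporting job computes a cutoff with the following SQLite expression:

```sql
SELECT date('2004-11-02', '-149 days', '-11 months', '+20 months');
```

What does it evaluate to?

Applying '-149 days' to 2004-11-02: counting 149 days back gives 2004-06-06.
Adding -11 months to 2004-06-06 gives 2003-07-06.
Adding +20 months to 2003-07-06 gives 2005-03-06.

2005-03-06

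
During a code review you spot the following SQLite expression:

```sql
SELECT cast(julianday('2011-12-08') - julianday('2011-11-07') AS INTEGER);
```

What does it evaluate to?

23 days remain in November 2011 after the 7th (30 − 7).
Then 8 days into December 2011.
Total: 23 + 8 = 31.

31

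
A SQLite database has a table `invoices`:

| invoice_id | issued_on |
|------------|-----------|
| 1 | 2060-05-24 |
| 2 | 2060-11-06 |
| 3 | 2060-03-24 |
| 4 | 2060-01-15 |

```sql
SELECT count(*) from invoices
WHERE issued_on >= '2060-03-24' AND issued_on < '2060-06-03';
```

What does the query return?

Rows in [2060-03-24, 2060-06-03): 2060-05-24, 2060-03-24 → 2 rows.

2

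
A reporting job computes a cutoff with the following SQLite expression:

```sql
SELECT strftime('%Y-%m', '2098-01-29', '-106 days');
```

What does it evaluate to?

2097-10

First apply '-106 days': 2098-01-29 → 2097-10-15.
`%Y-%m` extracts the year-month: 2097-10.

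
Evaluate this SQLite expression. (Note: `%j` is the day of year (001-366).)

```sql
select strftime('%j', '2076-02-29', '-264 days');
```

161

First apply '-264 days': 2076-02-29 → 2075-06-10.
Day-of-year for 2075-06-10: days since 2075-01-01 inclusive = 161, zero-padded to 161.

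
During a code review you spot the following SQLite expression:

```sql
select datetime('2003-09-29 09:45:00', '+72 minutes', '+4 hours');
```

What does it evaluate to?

72 minutes = 1h 12m; +72 minutes from 2003-09-29 09:45:00 is 2003-09-29 10:57:00.
+4 hours from 2003-09-29 10:57:00 is 2003-09-29 14:57:00.

2003-09-29 14:57:00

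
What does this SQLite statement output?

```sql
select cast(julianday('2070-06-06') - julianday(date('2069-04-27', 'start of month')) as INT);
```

`start of month` rewinds 2069-04-27 to 2069-04-01.
29 days remain in April 2069 after the 1st (30 − 1).
Full months from May 2069 through May 2070 contribute their day counts.
Then 6 days into June 2070.
Total: 29 + 31 + 30 + 31 + 31 + 30 + 31 + 30 + 31 + 31 + 28 + 31 + 30 + 31 + 6 = 431.

431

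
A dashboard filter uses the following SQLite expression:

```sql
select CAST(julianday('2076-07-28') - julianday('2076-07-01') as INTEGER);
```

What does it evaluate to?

27

Both dates are in July 2076: 28 − 1 = 27.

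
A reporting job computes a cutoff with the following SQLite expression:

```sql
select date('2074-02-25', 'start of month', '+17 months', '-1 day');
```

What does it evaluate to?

`start of month` rewinds 2074-02-25 to 2074-02-01.
Adding +17 months to 2074-02-01 gives 2075-07-01.
Going back 1 day from 2075-07-01 reaches 2075-06-30 (last day of June, 30 days).

2075-06-30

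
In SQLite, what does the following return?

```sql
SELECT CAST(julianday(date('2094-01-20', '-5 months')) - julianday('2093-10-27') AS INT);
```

-68

Adding -5 months to 2094-01-20 gives 2093-08-20.
11 days remain in August 2093 after the 20th (31 − 20).
September 2093: 30 days.
Then 27 days into October 2093.
Total: 11 + 30 + 27 = 68.
The subtraction is earlier − later, so the result is −68 → -68.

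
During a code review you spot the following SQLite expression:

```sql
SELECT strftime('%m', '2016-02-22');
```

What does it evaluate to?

`%m` extracts the 2-digit month (01-12): 02.

02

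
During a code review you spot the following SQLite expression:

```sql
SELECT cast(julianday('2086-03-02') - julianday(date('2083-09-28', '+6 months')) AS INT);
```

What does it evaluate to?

Adding +6 months to 2083-09-28 gives 2084-03-28.
3 days remain in March 2084 after the 28th (31 − 28).
Full months from April 2084 through February 2086 contribute their day counts.
Then 2 days into March 2086.
Total: 3 + 30 + 31 + 30 + 31 + 31 + 30 + 31 + 30 + 31 + 31 + 28 + 31 + 30 + 31 + 30 + 31 + 31 + 30 + 31 + 30 + 31 + 31 + 28 + 2 = 704.

704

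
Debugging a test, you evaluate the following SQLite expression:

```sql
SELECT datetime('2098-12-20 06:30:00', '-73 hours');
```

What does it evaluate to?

2098-12-17 05:30:00

-73 hours from 2098-12-20 06:30:00 is 2098-12-17 05:30:00 (crosses midnight).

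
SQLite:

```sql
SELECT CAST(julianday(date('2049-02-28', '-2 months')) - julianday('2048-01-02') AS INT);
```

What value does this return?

Adding -2 months to 2049-02-28 gives 2048-12-28.
29 days remain in January 2048 after the 2nd (31 − 2).
Full months from February 2048 through November 2048 contribute their day counts.
Then 28 days into December 2048.
Total: 29 + 29 + 31 + 30 + 31 + 30 + 31 + 31 + 30 + 31 + 30 + 28 = 361.

361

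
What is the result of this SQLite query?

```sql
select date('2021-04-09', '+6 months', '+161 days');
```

Adding +6 months to 2021-04-09 gives 2021-10-09.
Applying '+161 days' to 2021-10-09: counting 161 days forward gives 2022-03-19.

2022-03-19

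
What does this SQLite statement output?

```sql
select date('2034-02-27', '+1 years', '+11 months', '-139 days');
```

2035-09-10

Adding +1 year to 2034-02-27 gives 2035-02-27.
Adding +11 months to 2035-02-27 gives 2036-01-27.
Applying '-139 days' to 2036-01-27: counting 139 days back gives 2035-09-10.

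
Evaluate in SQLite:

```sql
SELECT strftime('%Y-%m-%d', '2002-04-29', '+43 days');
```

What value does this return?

First apply '+43 days': 2002-04-29 → 2002-06-11.
`%Y-%m-%d` extracts the ISO date: 2002-06-11.

2002-06-11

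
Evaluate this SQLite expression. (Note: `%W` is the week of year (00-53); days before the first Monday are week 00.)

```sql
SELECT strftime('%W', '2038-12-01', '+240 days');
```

30

First apply '+240 days': 2038-12-01 → 2039-07-29.
2039-07-29 is a Friday. SQLite's %W counts Mondays since the year started; the result is 30.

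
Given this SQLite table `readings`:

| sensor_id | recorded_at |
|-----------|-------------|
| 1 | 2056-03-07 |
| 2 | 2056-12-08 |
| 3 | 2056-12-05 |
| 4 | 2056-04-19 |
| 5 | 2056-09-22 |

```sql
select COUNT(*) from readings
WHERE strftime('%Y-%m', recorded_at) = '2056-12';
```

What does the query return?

Rows with year-month 2056-12: 2056-12-08, 2056-12-05 → 2.

2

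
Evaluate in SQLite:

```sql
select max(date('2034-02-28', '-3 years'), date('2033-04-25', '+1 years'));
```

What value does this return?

2034-04-25

date('2034-02-28', '-3 years') → 2031-02-28.
date('2033-04-25', '+1 years') → 2034-04-25.
Later of the two is 2034-04-25.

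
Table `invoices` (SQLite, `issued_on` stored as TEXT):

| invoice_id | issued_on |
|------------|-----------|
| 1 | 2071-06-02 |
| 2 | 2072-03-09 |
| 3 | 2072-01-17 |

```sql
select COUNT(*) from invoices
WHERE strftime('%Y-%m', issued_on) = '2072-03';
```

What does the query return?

Rows with year-month 2072-03: 2072-03-09 → 1.

1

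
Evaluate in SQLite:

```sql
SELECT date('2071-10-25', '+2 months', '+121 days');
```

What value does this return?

2072-04-24

Adding +2 months to 2071-10-25 gives 2071-12-25.
Applying '+121 days' to 2071-12-25: counting 121 days forward gives 2072-04-24.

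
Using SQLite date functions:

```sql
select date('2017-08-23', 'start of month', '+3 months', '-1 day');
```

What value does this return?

2017-10-31

`start of month` rewinds 2017-08-23 to 2017-08-01.
Adding +3 months to 2017-08-01 gives 2017-11-01.
Going back 1 day from 2017-11-01 reaches 2017-10-31 (last day of October, 31 days).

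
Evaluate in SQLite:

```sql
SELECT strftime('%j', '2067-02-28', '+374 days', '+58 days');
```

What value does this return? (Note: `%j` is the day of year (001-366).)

126

First apply '+374 days', '+58 days': 2067-02-28 → 2068-05-05.
Day-of-year for 2068-05-05: days since 2068-01-01 inclusive = 126, zero-padded to 126.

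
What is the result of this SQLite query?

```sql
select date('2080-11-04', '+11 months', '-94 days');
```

2081-07-02

Adding +11 months to 2080-11-04 gives 2081-10-04.
Applying '-94 days' to 2081-10-04: counting 94 days back gives 2081-07-02.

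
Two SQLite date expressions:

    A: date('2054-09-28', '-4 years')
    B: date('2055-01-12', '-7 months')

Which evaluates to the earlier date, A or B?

A = 2050-09-28.
B = 2054-06-12.
A is earlier.

A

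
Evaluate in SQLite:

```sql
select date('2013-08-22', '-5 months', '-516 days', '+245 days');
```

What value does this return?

Adding -5 months to 2013-08-22 gives 2013-03-22.
Applying '-516 days' to 2013-03-22: counting 516 days back gives 2011-10-23.
Applying '+245 days' to 2011-10-23: counting 245 days forward gives 2012-06-24.

2012-06-24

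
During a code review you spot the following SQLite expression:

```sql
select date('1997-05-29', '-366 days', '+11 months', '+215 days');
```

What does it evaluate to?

Applying '-366 days' to 1997-05-29: counting 366 days back gives 1996-05-28.
Adding +11 months to 1996-05-28 gives 1997-04-28.
Applying '+215 days' to 1997-04-28: counting 215 days forward gives 1997-11-29.

1997-11-29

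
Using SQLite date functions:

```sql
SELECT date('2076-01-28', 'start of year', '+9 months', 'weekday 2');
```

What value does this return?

`start of year` rewinds 2076-01-28 to 2076-01-01.
Adding +9 months to 2076-01-01 gives 2076-10-01.
`weekday 2` advances to the next Tuesday; 2076-10-01 is a Thursday, so it moves forward to 2076-10-06.

2076-10-06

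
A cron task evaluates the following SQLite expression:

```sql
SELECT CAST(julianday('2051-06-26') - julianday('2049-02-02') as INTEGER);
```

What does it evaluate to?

26 days remain in February 2049 after the 2nd (28 − 2).
Full months from March 2049 through May 2051 contribute their day counts.
Then 26 days into June 2051.
Total: 26 + 31 + 30 + 31 + 30 + 31 + 31 + 30 + 31 + 30 + 31 + 31 + 28 + 31 + 30 + 31 + 30 + 31 + 31 + 30 + 31 + 30 + 31 + 31 + 28 + 31 + 30 + 31 + 26 = 874.

874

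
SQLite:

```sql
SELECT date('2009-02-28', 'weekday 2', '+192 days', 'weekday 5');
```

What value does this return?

`weekday 2` advances to the next Tuesday; 2009-02-28 is a Saturday, so it moves forward to 2009-03-03.
Applying '+192 days' to 2009-03-03: counting 192 days forward gives 2009-09-11.
`weekday 5` advances to the next Friday; 2009-09-11 is already a Friday, so it stays at 2009-09-11.

2009-09-11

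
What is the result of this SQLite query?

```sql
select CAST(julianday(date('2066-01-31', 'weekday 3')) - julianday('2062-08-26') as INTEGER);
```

1257

`weekday 3` advances to the next Wednesday; 2066-01-31 is a Sunday, so it moves forward to 2066-02-03.
5 days remain in August 2062 after the 26th (31 − 26).
Full months from September 2062 through January 2066 contribute their day counts.
Then 3 days into February 2066.
Total: 5 + 30 + 31 + 30 + 31 + 31 + 28 + 31 + 30 + 31 + 30 + 31 + 31 + 30 + 31 + 30 + 31 + 31 + 29 + 31 + 30 + 31 + 30 + 31 + 31 + 30 + 31 + 30 + 31 + 31 + 28 + 31 + 30 + 31 + 30 + 31 + 31 + 30 + 31 + 30 + 31 + 31 + 3 = 1257.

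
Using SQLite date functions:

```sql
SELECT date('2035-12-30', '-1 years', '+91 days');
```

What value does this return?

Adding -1 year to 2035-12-30 gives 2034-12-30.
Applying '+91 days' to 2034-12-30: counting 91 days forward gives 2035-03-31.

2035-03-31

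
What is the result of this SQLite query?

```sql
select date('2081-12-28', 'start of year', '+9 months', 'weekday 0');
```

2081-10-05

`start of year` rewinds 2081-12-28 to 2081-01-01.
Adding +9 months to 2081-01-01 gives 2081-10-01.
`weekday 0` advances to the next Sunday; 2081-10-01 is a Wednesday, so it moves forward to 2081-10-05.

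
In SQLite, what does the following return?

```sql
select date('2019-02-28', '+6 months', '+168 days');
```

2020-02-12

Adding +6 months to 2019-02-28 gives 2019-08-28.
Applying '+168 days' to 2019-08-28: counting 168 days forward gives 2020-02-12.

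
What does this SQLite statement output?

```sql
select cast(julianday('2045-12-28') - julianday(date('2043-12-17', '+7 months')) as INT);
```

Adding +7 months to 2043-12-17 gives 2044-07-17.
14 days remain in July 2044 after the 17th (31 − 17).
Full months from August 2044 through November 2045 contribute their day counts.
Then 28 days into December 2045.
Total: 14 + 31 + 30 + 31 + 30 + 31 + 31 + 28 + 31 + 30 + 31 + 30 + 31 + 31 + 30 + 31 + 30 + 28 = 529.

529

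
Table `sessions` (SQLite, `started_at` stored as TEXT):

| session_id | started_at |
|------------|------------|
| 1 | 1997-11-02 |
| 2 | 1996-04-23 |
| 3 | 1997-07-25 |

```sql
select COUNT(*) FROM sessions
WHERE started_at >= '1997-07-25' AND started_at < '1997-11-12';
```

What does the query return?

2

Rows in [1997-07-25, 1997-11-12): 1997-11-02, 1997-07-25 → 2 rows.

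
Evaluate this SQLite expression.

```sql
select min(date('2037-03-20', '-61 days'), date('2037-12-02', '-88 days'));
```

date('2037-03-20', '-61 days') → 2037-01-18.
date('2037-12-02', '-88 days') → 2037-09-05.
Earlier of the two is 2037-01-18.

2037-01-18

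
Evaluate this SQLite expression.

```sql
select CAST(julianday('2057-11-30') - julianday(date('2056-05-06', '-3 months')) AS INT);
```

Adding -3 months to 2056-05-06 gives 2056-02-06.
23 days remain in February 2056 after the 6th (29 − 6).
Full months from March 2056 through October 2057 contribute their day counts.
Then 30 days into November 2057.
Total: 23 + 31 + 30 + 31 + 30 + 31 + 31 + 30 + 31 + 30 + 31 + 31 + 28 + 31 + 30 + 31 + 30 + 31 + 31 + 30 + 31 + 30 = 663.

663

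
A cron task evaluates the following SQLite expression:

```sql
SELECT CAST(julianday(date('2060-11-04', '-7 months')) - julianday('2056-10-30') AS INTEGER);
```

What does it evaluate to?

Adding -7 months to 2060-11-04 gives 2060-04-04.
1 day remains in October 2056 after the 30th (31 − 30).
Full months from November 2056 through March 2060 contribute their day counts.
Then 4 days into April 2060.
Total: 1 + 30 + 31 + 31 + 28 + 31 + 30 + 31 + 30 + 31 + 31 + 30 + 31 + 30 + 31 + 31 + 28 + 31 + 30 + 31 + 30 + 31 + 31 + 30 + 31 + 30 + 31 + 31 + 28 + 31 + 30 + 31 + 30 + 31 + 31 + 30 + 31 + 30 + 31 + 31 + 29 + 31 + 4 = 1252.

1252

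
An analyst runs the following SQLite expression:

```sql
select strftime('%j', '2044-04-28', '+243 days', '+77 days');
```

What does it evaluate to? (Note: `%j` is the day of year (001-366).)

First apply '+243 days', '+77 days': 2044-04-28 → 2045-03-14.
Day-of-year for 2045-03-14: days since 2045-01-01 inclusive = 73, zero-padded to 073.

073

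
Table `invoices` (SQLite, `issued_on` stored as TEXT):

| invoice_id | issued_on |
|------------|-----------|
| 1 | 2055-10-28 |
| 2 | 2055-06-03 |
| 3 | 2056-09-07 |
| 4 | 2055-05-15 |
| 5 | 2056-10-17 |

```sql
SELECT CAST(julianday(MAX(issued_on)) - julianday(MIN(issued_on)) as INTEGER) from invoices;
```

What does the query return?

521

MIN = 2055-05-15, MAX = 2056-10-17.
16 days remain in May 2055 after the 15th (31 − 15).
Full months from June 2055 through September 2056 contribute their day counts.
Then 17 days into October 2056.
Total: 16 + 30 + 31 + 31 + 30 + 31 + 30 + 31 + 31 + 29 + 31 + 30 + 31 + 30 + 31 + 31 + 30 + 17 = 521.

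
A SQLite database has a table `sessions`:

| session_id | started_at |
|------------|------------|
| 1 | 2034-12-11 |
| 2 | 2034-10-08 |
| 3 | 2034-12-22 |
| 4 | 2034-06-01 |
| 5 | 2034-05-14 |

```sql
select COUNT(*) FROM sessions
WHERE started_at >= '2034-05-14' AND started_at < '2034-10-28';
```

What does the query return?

3

Rows in [2034-05-14, 2034-10-28): 2034-10-08, 2034-06-01, 2034-05-14 → 3 rows.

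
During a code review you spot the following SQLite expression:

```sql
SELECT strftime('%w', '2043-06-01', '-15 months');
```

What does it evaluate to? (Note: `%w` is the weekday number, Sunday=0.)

6

First apply '-15 months': 2043-06-01 → 2042-03-01.
2042-03-01 is a Saturday; with Sunday=0 that is 6.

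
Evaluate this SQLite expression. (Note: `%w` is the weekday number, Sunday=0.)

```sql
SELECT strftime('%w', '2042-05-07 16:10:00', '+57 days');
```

First apply '+57 days': 2042-05-07 16:10:00 → 2042-07-03 16:10:00.
2042-07-03 is a Thursday; with Sunday=0 that is 4.

4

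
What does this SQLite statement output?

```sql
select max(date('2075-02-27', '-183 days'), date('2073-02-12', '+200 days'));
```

2074-08-28

date('2075-02-27', '-183 days') → 2074-08-28.
date('2073-02-12', '+200 days') → 2073-08-31.
Later of the two is 2074-08-28.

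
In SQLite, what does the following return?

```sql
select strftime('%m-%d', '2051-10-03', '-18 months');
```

04-03

First apply '-18 months': 2051-10-03 → 2050-04-03.
`%m-%d` extracts the month-day: 04-03.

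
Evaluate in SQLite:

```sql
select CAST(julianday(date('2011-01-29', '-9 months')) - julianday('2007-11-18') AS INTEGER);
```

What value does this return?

Adding -9 months to 2011-01-29 gives 2010-04-29.
12 days remain in November 2007 after the 18th (30 − 18).
Full months from December 2007 through March 2010 contribute their day counts.
Then 29 days into April 2010.
Total: 12 + 31 + 31 + 29 + 31 + 30 + 31 + 30 + 31 + 31 + 30 + 31 + 30 + 31 + 31 + 28 + 31 + 30 + 31 + 30 + 31 + 31 + 30 + 31 + 30 + 31 + 31 + 28 + 31 + 29 = 893.

893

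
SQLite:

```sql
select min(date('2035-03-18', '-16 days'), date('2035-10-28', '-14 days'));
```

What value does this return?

date('2035-03-18', '-16 days') → 2035-03-02.
date('2035-10-28', '-14 days') → 2035-10-14.
Earlier of the two is 2035-03-02.

2035-03-02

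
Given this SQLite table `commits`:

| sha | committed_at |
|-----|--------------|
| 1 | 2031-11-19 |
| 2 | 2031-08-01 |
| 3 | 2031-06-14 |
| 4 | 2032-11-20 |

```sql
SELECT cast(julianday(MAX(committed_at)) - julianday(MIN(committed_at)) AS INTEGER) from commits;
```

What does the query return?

MIN = 2031-06-14, MAX = 2032-11-20.
16 days remain in June 2031 after the 14th (30 − 14).
Full months from July 2031 through October 2032 contribute their day counts.
Then 20 days into November 2032.
Total: 16 + 31 + 31 + 30 + 31 + 30 + 31 + 31 + 29 + 31 + 30 + 31 + 30 + 31 + 31 + 30 + 31 + 20 = 525.

525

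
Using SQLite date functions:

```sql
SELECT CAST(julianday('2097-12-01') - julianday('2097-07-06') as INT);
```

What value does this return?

148

25 days remain in July 2097 after the 6th (31 − 6).
August 2097: 31 days.
September 2097: 30 days.
October 2097: 31 days.
November 2097: 30 days.
Then 1 day into December 2097.
Total: 25 + 31 + 30 + 31 + 30 + 1 = 148.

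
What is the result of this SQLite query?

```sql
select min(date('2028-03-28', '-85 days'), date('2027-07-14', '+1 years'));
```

date('2028-03-28', '-85 days') → 2028-01-03.
date('2027-07-14', '+1 years') → 2028-07-14.
Earlier of the two is 2028-01-03.

2028-01-03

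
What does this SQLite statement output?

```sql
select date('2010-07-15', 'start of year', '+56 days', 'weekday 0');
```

2010-02-28

`start of year` rewinds 2010-07-15 to 2010-01-01.
Applying '+56 days' to 2010-01-01: counting 56 days forward gives 2010-02-26.
`weekday 0` advances to the next Sunday; 2010-02-26 is a Friday, so it moves forward to 2010-02-28.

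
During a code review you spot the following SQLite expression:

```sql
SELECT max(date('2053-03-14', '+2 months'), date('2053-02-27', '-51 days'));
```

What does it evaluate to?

date('2053-03-14', '+2 months') → 2053-05-14.
date('2053-02-27', '-51 days') → 2053-01-07.
Later of the two is 2053-05-14.

2053-05-14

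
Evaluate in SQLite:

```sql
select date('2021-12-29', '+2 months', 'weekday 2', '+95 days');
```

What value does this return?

Adding +2 months to 2021-12-29 targets 2022-02-29. February 2022 has only 28 days, so SQLite normalizes the 1-day overflow forward to 2022-03-01.
`weekday 2` advances to the next Tuesday; 2022-03-01 is already a Tuesday, so it stays at 2022-03-01.
Applying '+95 days' to 2022-03-01: counting 95 days forward gives 2022-06-04.

2022-06-04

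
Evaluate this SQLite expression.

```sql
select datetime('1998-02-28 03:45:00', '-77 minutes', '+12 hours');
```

1998-02-28 14:28:00

77 minutes = 1h 17m; -77 minutes from 1998-02-28 03:45:00 is 1998-02-28 02:28:00.
+12 hours from 1998-02-28 02:28:00 is 1998-02-28 14:28:00.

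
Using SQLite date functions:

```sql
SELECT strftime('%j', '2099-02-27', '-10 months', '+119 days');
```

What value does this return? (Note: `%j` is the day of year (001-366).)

236

First apply '-10 months', '+119 days': 2099-02-27 → 2098-08-24.
Day-of-year for 2098-08-24: days since 2098-01-01 inclusive = 236, zero-padded to 236.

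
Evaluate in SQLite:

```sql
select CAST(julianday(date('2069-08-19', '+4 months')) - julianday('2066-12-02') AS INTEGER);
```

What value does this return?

1113

Adding +4 months to 2069-08-19 gives 2069-12-19.
29 days remain in December 2066 after the 2nd (31 − 2).
Full months from January 2067 through November 2069 contribute their day counts.
Then 19 days into December 2069.
Total: 29 + 31 + 28 + 31 + 30 + 31 + 30 + 31 + 31 + 30 + 31 + 30 + 31 + 31 + 29 + 31 + 30 + 31 + 30 + 31 + 31 + 30 + 31 + 30 + 31 + 31 + 28 + 31 + 30 + 31 + 30 + 31 + 31 + 30 + 31 + 30 + 19 = 1113.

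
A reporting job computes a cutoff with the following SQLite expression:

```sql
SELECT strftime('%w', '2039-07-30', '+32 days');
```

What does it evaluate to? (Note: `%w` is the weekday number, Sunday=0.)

3

First apply '+32 days': 2039-07-30 → 2039-08-31.
2039-08-31 is a Wednesday; with Sunday=0 that is 3.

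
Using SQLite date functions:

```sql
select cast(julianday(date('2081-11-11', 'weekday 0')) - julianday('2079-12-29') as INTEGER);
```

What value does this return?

688

`weekday 0` advances to the next Sunday; 2081-11-11 is a Tuesday, so it moves forward to 2081-11-16.
2 days remain in December 2079 after the 29th (31 − 29).
Full months from January 2080 through October 2081 contribute their day counts.
Then 16 days into November 2081.
Total: 2 + 31 + 29 + 31 + 30 + 31 + 30 + 31 + 31 + 30 + 31 + 30 + 31 + 31 + 28 + 31 + 30 + 31 + 30 + 31 + 31 + 30 + 31 + 16 = 688.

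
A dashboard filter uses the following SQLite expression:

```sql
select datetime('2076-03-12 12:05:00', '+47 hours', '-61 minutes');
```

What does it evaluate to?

+47 hours from 2076-03-12 12:05:00 is 2076-03-14 11:05:00 (crosses midnight).
61 minutes = 1h 1m; -61 minutes from 2076-03-14 11:05:00 is 2076-03-14 10:04:00.

2076-03-14 10:04:00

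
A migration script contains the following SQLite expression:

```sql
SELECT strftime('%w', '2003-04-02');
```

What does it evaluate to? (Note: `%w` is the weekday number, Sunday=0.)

3

2003-04-02 is a Wednesday; with Sunday=0 that is 3.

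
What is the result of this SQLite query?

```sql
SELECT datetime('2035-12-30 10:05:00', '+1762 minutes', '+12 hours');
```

2036-01-01 03:27:00

1762 minutes = 29h 22m; +1762 minutes from 2035-12-30 10:05:00 is 2035-12-31 15:27:00 (crosses midnight).
+12 hours from 2035-12-31 15:27:00 is 2036-01-01 03:27:00 (crosses midnight).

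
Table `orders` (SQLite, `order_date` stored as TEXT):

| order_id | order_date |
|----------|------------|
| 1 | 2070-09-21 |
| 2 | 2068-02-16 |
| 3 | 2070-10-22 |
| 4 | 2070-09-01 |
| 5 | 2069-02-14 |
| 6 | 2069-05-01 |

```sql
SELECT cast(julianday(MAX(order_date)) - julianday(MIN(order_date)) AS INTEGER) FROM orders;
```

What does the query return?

979

MIN = 2068-02-16, MAX = 2070-10-22.
13 days remain in February 2068 after the 16th (29 − 16).
Full months from March 2068 through September 2070 contribute their day counts.
Then 22 days into October 2070.
Total: 13 + 31 + 30 + 31 + 30 + 31 + 31 + 30 + 31 + 30 + 31 + 31 + 28 + 31 + 30 + 31 + 30 + 31 + 31 + 30 + 31 + 30 + 31 + 31 + 28 + 31 + 30 + 31 + 30 + 31 + 31 + 30 + 22 = 979.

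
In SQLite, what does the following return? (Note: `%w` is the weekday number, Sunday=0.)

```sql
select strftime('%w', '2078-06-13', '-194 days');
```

First apply '-194 days': 2078-06-13 → 2077-12-01.
2077-12-01 is a Wednesday; with Sunday=0 that is 3.

3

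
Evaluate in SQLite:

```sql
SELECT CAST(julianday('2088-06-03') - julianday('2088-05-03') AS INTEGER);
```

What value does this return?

28 days remain in May 2088 after the 3rd (31 − 3).
Then 3 days into June 2088.
Total: 28 + 3 = 31.

31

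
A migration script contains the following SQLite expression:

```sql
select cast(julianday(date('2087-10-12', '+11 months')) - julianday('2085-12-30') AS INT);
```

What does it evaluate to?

987

Adding +11 months to 2087-10-12 gives 2088-09-12.
1 day remains in December 2085 after the 30th (31 − 30).
Full months from January 2086 through August 2088 contribute their day counts.
Then 12 days into September 2088.
Total: 1 + 31 + 28 + 31 + 30 + 31 + 30 + 31 + 31 + 30 + 31 + 30 + 31 + 31 + 28 + 31 + 30 + 31 + 30 + 31 + 31 + 30 + 31 + 30 + 31 + 31 + 29 + 31 + 30 + 31 + 30 + 31 + 31 + 12 = 987.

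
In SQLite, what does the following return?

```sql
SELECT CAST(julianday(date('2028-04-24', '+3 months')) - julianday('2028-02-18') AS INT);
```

157

Adding +3 months to 2028-04-24 gives 2028-07-24.
11 days remain in February 2028 after the 18th (29 − 18).
March 2028: 31 days.
April 2028: 30 days.
May 2028: 31 days.
June 2028: 30 days.
Then 24 days into July 2028.
Total: 11 + 31 + 30 + 31 + 30 + 24 = 157.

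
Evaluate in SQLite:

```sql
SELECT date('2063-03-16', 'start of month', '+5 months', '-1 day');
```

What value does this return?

2063-07-31

`start of month` rewinds 2063-03-16 to 2063-03-01.
Adding +5 months to 2063-03-01 gives 2063-08-01.
Going back 1 day from 2063-08-01 reaches 2063-07-31 (last day of July, 31 days).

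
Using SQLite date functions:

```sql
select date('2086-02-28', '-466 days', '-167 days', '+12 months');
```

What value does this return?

Applying '-466 days' to 2086-02-28: counting 466 days back gives 2084-11-19.
Applying '-167 days' to 2084-11-19: counting 167 days back gives 2084-06-05.
Adding +12 months to 2084-06-05 gives 2085-06-05.

2085-06-05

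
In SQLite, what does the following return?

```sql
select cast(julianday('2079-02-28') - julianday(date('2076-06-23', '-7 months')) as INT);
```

1193

Adding -7 months to 2076-06-23 gives 2075-11-23.
7 days remain in November 2075 after the 23rd (30 − 23).
Full months from December 2075 through January 2079 contribute their day counts.
Then 28 days into February 2079.
Total: 7 + 31 + 31 + 29 + 31 + 30 + 31 + 30 + 31 + 31 + 30 + 31 + 30 + 31 + 31 + 28 + 31 + 30 + 31 + 30 + 31 + 31 + 30 + 31 + 30 + 31 + 31 + 28 + 31 + 30 + 31 + 30 + 31 + 31 + 30 + 31 + 30 + 31 + 31 + 28 = 1193.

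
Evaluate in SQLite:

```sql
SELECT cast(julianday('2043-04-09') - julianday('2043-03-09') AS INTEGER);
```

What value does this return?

31

22 days remain in March 2043 after the 9th (31 − 9).
Then 9 days into April 2043.
Total: 22 + 9 = 31.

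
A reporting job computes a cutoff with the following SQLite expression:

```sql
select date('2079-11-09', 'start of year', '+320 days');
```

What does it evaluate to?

`start of year` rewinds 2079-11-09 to 2079-01-01.
Applying '+320 days' to 2079-01-01: counting 320 days forward gives 2079-11-17.

2079-11-17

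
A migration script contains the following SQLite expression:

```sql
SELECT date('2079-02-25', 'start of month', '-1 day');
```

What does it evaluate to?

`start of month` rewinds 2079-02-25 to 2079-02-01.
Going back 1 day from 2079-02-01 reaches 2079-01-31 (last day of January, 31 days).

2079-01-31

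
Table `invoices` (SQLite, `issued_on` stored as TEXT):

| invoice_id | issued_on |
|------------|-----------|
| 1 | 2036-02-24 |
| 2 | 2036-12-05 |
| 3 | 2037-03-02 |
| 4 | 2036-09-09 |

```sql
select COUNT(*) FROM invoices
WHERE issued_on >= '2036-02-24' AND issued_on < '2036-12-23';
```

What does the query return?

3

Rows in [2036-02-24, 2036-12-23): 2036-02-24, 2036-12-05, 2036-09-09 → 3 rows.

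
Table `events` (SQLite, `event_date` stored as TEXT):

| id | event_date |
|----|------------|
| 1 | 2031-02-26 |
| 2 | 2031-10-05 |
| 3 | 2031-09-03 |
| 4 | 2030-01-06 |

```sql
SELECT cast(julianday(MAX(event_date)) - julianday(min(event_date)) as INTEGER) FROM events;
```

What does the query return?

MIN = 2030-01-06, MAX = 2031-10-05.
25 days remain in January 2030 after the 6th (31 − 6).
Full months from February 2030 through September 2031 contribute their day counts.
Then 5 days into October 2031.
Total: 25 + 28 + 31 + 30 + 31 + 30 + 31 + 31 + 30 + 31 + 30 + 31 + 31 + 28 + 31 + 30 + 31 + 30 + 31 + 31 + 30 + 5 = 637.

637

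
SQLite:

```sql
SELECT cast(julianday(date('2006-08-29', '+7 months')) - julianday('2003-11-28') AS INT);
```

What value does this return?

Adding +7 months to 2006-08-29 gives 2007-03-29.
2 days remain in November 2003 after the 28th (30 − 28).
Full months from December 2003 through February 2007 contribute their day counts.
Then 29 days into March 2007.
Total: 2 + 31 + 31 + 29 + 31 + 30 + 31 + 30 + 31 + 31 + 30 + 31 + 30 + 31 + 31 + 28 + 31 + 30 + 31 + 30 + 31 + 31 + 30 + 31 + 30 + 31 + 31 + 28 + 31 + 30 + 31 + 30 + 31 + 31 + 30 + 31 + 30 + 31 + 31 + 28 + 29 = 1217.

1217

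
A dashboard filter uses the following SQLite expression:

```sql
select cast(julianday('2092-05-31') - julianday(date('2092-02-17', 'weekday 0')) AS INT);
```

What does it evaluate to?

`weekday 0` advances to the next Sunday; 2092-02-17 is already a Sunday, so it stays at 2092-02-17.
12 days remain in February 2092 after the 17th (29 − 17).
March 2092: 31 days.
April 2092: 30 days.
Then 31 days into May 2092.
Total: 12 + 31 + 30 + 31 = 104.

104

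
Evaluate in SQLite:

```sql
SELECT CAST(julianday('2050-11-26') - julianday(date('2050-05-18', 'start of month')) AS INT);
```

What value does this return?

209

`start of month` rewinds 2050-05-18 to 2050-05-01.
30 days remain in May 2050 after the 1st (31 − 1).
June 2050: 30 days.
July 2050: 31 days.
August 2050: 31 days.
September 2050: 30 days.
October 2050: 31 days.
Then 26 days into November 2050.
Total: 30 + 30 + 31 + 31 + 30 + 31 + 26 = 209.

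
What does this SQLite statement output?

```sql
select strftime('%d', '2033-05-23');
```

`%d` extracts the 2-digit day of month: 23.

23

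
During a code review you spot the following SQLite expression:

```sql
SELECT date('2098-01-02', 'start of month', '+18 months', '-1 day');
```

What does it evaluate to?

2099-06-30

`start of month` rewinds 2098-01-02 to 2098-01-01.
Adding +18 months to 2098-01-01 gives 2099-07-01.
Going back 1 day from 2099-07-01 reaches 2099-06-30 (last day of June, 30 days).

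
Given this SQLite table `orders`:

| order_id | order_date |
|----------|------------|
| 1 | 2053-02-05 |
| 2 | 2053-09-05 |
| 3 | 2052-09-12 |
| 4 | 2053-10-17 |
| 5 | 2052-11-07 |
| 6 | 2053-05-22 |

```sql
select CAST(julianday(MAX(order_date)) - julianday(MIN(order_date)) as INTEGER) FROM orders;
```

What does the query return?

400

MIN = 2052-09-12, MAX = 2053-10-17.
18 days remain in September 2052 after the 12th (30 − 12).
Full months from October 2052 through September 2053 contribute their day counts.
Then 17 days into October 2053.
Total: 18 + 31 + 30 + 31 + 31 + 28 + 31 + 30 + 31 + 30 + 31 + 31 + 30 + 17 = 400.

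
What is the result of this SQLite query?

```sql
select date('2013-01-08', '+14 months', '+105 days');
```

2014-06-21

Adding +14 months to 2013-01-08 gives 2014-03-08.
Applying '+105 days' to 2014-03-08: counting 105 days forward gives 2014-06-21.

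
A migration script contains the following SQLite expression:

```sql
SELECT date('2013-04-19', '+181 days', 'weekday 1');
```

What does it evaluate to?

2013-10-21

Applying '+181 days' to 2013-04-19: counting 181 days forward gives 2013-10-17.
`weekday 1` advances to the next Monday; 2013-10-17 is a Thursday, so it moves forward to 2013-10-21.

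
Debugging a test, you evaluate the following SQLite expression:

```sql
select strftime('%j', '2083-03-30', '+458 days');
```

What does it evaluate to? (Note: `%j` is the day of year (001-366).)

First apply '+458 days': 2083-03-30 → 2084-06-30.
Day-of-year for 2084-06-30: days since 2084-01-01 inclusive = 182, zero-padded to 182.

182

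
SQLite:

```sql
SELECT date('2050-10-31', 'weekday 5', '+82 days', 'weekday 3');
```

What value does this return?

`weekday 5` advances to the next Friday; 2050-10-31 is a Monday, so it moves forward to 2050-11-04.
Applying '+82 days' to 2050-11-04: counting 82 days forward gives 2051-01-25.
`weekday 3` advances to the next Wednesday; 2051-01-25 is already a Wednesday, so it stays at 2051-01-25.

2051-01-25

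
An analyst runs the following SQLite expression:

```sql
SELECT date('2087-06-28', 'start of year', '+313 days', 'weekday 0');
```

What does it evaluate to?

2087-11-16

`start of year` rewinds 2087-06-28 to 2087-01-01.
Applying '+313 days' to 2087-01-01: counting 313 days forward gives 2087-11-10.
`weekday 0` advances to the next Sunday; 2087-11-10 is a Monday, so it moves forward to 2087-11-16.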